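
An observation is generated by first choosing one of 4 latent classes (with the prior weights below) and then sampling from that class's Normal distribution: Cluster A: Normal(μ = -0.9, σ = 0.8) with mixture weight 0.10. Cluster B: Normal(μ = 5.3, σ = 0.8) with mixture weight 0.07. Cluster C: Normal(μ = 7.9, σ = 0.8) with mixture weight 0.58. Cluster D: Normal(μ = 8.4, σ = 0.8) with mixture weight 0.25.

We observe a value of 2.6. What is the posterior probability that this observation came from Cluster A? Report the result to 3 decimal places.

P(component k | x) = π_k·f_k(x) / marginal(x), where marginal(x) = Σ_j π_j·f_j(x).
Evaluate each component's likelihood at the observed value:
  p_A = 3.47925e-05
  p_B = 0.0016764
  p_C = 1.46924e-10
  p_D = 1.92317e-12
Unnormalised posteriors:
  π_A·p_A = 0.10 × 3.47925e-05 = 3.47925e-06
  π_B·p_B = 0.07 × 0.0016764 = 0.000117348
  π_C·p_C = 0.58 × 1.46924e-10 = 8.52158e-11
  π_D·p_D = 0.25 × 1.92317e-12 = 4.80793e-13
Marginal: 3.47925e-06 + 0.000117348 + 8.52158e-11 + 4.80793e-13 = 0.000120827
P(Cluster A | 2.6) ≈ 0.029

0.029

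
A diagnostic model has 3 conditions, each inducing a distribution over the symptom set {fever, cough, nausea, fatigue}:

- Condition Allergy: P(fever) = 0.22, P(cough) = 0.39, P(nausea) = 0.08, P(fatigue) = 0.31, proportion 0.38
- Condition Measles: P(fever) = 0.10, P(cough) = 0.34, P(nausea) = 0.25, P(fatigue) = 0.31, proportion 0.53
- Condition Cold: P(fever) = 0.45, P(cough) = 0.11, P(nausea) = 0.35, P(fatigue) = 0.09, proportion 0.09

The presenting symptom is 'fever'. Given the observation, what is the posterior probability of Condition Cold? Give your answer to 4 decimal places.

0.2287

The responsibility of component k is π_k f_k(x) divided by Σ_j π_j f_j(x).
Component likelihoods at x = 'fever':
  f_Allergy = 0.22
  f_Measles = 0.1
  f_Cold = 0.45
Prior × likelihood for each component:
  π_Allergy·f_Allergy = 0.38 × 0.22 = 0.0836
  π_Measles·f_Measles = 0.53 × 0.1 = 0.053
  π_Cold·f_Cold = 0.09 × 0.45 = 0.0405
Sum: 0.0836 + 0.053 + 0.0405 = 0.1771
So the posterior for Condition Cold is 0.0405 / 0.1771 ≈ 0.2287.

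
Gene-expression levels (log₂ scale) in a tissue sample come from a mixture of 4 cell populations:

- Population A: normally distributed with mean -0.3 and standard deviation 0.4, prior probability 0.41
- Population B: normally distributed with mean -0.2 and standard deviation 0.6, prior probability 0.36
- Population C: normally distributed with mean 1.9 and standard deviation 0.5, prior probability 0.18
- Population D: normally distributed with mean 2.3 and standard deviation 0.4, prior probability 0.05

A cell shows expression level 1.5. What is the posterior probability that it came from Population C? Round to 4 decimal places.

0.9039

P(component k | x) = π_k·f_k(x) / marginal(x), where marginal(x) = Σ_j π_j·f_j(x).
Evaluate each component's likelihood at the observed value:
  f_A = (1/(0.4·√(2π)))·exp(−(1.5−-0.3)²/(2·0.4²)) = 0.997356·exp(-10.12500) = 3.99594e-05
  f_B = (1/(0.6·√(2π)))·exp(−(1.5−-0.2)²/(2·0.6²)) = 0.664904·exp(-4.01389) = 0.0120102
  f_C = (1/(0.5·√(2π)))·exp(−(1.5−1.9)²/(2·0.5²)) = 0.797885·exp(-0.32000) = 0.579383
  f_D = (1/(0.4·√(2π)))·exp(−(1.5−2.3)²/(2·0.4²)) = 0.997356·exp(-2.00000) = 0.134977
Unnormalised posteriors:
  π_A·f_A = 0.41 × 3.99594e-05 = 1.63833e-05
  π_B·f_B = 0.36 × 0.0120102 = 0.00432366
  π_C·f_C = 0.18 × 0.579383 = 0.104289
  π_D·f_D = 0.05 × 0.134977 = 0.00674887
Marginal: 1.63833e-05 + 0.00432366 + 0.104289 + 0.00674887 = 0.115378
Responsibility of Population C: 0.104289 / 0.115378 ≈ 0.9039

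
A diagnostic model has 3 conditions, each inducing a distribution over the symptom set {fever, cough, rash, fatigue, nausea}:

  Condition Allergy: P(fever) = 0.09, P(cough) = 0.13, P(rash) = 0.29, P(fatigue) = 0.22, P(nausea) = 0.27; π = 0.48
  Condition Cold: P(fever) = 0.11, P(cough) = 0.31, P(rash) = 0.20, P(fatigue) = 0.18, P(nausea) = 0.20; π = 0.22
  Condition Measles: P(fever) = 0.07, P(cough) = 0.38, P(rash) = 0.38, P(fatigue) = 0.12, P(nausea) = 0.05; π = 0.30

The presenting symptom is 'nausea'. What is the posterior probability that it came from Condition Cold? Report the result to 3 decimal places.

0.233

Posterior ∝ prior × likelihood, so P(k | x) ∝ π_k f_k(x); normalise over all components.
Categorical probabilities:
  f_Allergy = P(nausea | comp) = 0.27
  f_Cold = P(nausea | comp) = 0.20
  f_Measles = P(nausea | comp) = 0.05
Weight by the priors:
  π_Allergy·f_Allergy = 0.48 × 0.27 = 0.1296
  π_Cold·f_Cold = 0.22 × 0.2 = 0.044
  π_Measles·f_Measles = 0.30 × 0.05 = 0.015
Evidence: 0.1296 + 0.044 + 0.015 = 0.1886
So the posterior for Condition Cold is 0.044 / 0.1886 ≈ 0.233.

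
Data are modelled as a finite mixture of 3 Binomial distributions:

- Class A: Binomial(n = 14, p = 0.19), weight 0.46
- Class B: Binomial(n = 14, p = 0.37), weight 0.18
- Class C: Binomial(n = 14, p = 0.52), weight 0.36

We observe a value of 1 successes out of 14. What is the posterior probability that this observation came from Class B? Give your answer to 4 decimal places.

0.0282

The responsibility of component k is π_k f_k(x) divided by Σ_j π_j f_j(x).
Evaluate each component's likelihood at the observed value:
  L_A = 0.171865
  L_B = 0.0127572
  L_C = 0.000522718
Multiply by the mixture weights:
  π_A·L_A = 0.46 × 0.171865 = 0.0790578
  π_B·L_B = 0.18 × 0.0127572 = 0.0022963
  π_C·L_C = 0.36 × 0.000522718 = 0.000188178
Denominator: 0.0790578 + 0.0022963 + 0.000188178 = 0.0815423
P(Class B | x) = 0.0022963 / 0.0815423 ≈ 0.0282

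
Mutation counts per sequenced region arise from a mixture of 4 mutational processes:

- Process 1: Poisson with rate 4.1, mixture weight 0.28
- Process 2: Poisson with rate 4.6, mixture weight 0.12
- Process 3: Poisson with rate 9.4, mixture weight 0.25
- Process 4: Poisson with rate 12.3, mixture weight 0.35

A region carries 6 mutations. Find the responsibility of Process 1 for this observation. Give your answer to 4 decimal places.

The responsibility of component k is π_k f_k(x) divided by Σ_j π_j f_j(x).
Poisson probabilities:
  f_1 = e^(−4.1)·4.1^6/6! = 0.109336
  f_2 = e^(−4.6)·4.6^6/6! = 0.13227
  f_3 = e^(−9.4)·9.4^6/6! = 0.0792623
  f_4 = e^(−12.3)·12.3^6/6! = 0.0218915
Weight by the priors:
  π_1·f_1 = 0.28 × 0.109336 = 0.0306141
  π_2·f_2 = 0.12 × 0.13227 = 0.0158723
  π_3·f_3 = 0.25 × 0.0792623 = 0.0198156
  π_4·f_4 = 0.35 × 0.0218915 = 0.00766203
Marginal: 0.0306141 + 0.0158723 + 0.0198156 + 0.00766203 = 0.073964
Responsibility of Process 1: 0.0306141 / 0.073964 ≈ 0.4139

0.4139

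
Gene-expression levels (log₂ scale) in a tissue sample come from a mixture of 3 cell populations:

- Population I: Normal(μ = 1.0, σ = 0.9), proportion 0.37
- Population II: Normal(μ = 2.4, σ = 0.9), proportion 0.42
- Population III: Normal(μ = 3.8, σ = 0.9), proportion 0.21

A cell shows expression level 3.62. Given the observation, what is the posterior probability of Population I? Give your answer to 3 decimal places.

0.014

By Bayes' theorem, P(k | x) = π_k f_k(x) / Σ_j π_j f_j(x).
Normal densities:
  p_I = (1/(0.9·√(2π)))·exp(−(3.62−1.0)²/(2·0.9²)) = 0.443269·exp(-4.23728) = 0.00640381
  p_II = (1/(0.9·√(2π)))·exp(−(3.62−2.4)²/(2·0.9²)) = 0.443269·exp(-0.91877) = 0.176869
  p_III = (1/(0.9·√(2π)))·exp(−(3.62−3.8)²/(2·0.9²)) = 0.443269·exp(-0.02000) = 0.434492
Prior × likelihood for each component:
  π_I·p_I = 0.37 × 0.00640381 = 0.00236941
  π_II·p_II = 0.42 × 0.176869 = 0.0742852
  π_III·p_III = 0.21 × 0.434492 = 0.0912433
Sum: 0.00236941 + 0.0742852 + 0.0912433 = 0.167898
So the posterior for Population I is 0.00236941 / 0.167898 ≈ 0.014.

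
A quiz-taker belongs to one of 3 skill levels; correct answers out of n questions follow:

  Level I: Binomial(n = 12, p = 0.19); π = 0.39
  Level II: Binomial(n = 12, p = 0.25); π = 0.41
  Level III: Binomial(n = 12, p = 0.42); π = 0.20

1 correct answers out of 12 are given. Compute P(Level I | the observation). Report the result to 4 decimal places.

P(component k | x) = P(Z=k)·f_k(x) / marginal(x), where marginal(x) = Σ_j P(Z=j)·f_j(x).
Binomial probabilities:
  f_I = C(12,1)·0.19^1·0.81^11 = 12·0.19·0.0984771 = 0.224528
  f_II = C(12,1)·0.25^1·0.75^11 = 12·0.25·0.0422351 = 0.126705
  f_III = C(12,1)·0.42^1·0.58^11 = 12·0.42·0.00249866 = 0.0125933
Prior × likelihood for each component:
  P(Z=I)·f_I = 0.39 × 0.224528 = 0.0875658
  P(Z=II)·f_II = 0.41 × 0.126705 = 0.0519492
  P(Z=III)·f_III = 0.20 × 0.0125933 = 0.00251865
Marginal: 0.0875658 + 0.0519492 + 0.00251865 = 0.142034
P(Level I | 1 correct answers out of 12) ≈ 0.6165

0.6165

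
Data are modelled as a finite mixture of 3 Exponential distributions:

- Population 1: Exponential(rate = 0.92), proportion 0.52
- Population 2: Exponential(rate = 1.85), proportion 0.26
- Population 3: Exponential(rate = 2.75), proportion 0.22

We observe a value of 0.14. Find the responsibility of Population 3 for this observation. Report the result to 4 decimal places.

0.3421

By Bayes' theorem, P(k | x) = P(Z=k) f_k(x) / Σ_j P(Z=j) f_j(x).
Component likelihoods at x = 0.14:
  p_1 = 0.808818
  p_2 = 1.42787
  p_3 = 1.87124
Weight by the priors:
  P(Z=1)·p_1 = 0.52 × 0.808818 = 0.420585
  P(Z=2)·p_2 = 0.26 × 1.42787 = 0.371247
  P(Z=3)·p_3 = 0.22 × 1.87124 = 0.411673
Denominator: 0.420585 + 0.371247 + 0.411673 = 1.2035
P(Population 3 | 0.14) ≈ 0.3421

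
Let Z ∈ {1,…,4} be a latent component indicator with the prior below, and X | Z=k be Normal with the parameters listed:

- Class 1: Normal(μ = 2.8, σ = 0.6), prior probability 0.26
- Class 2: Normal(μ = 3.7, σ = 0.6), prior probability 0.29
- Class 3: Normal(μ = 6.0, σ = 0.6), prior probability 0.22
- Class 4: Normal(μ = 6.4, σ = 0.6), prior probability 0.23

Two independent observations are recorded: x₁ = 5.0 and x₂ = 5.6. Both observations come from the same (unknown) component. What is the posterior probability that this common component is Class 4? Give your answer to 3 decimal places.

0.123

P(component k | x) = π_k·f_k(x) / marginal(x), where marginal(x) = Σ_j π_j·f_j(x).
Since both observations come from the same component, the likelihood for component k is f_k(x₁)·f_k(x₂).
  f_1 = [(1/(0.6·√(2π)))·exp(−(5.0−2.8)²/(2·0.6²)) = 0.664904·exp(-6.72222) = 0.000800451] × [1.24101e-05] = 9.93366e-09
  f_2 = [(1/(0.6·√(2π)))·exp(−(5.0−3.7)²/(2·0.6²)) = 0.664904·exp(-2.34722) = 0.0635877] × [0.00441829] = 0.000280949
  f_3 = [(1/(0.6·√(2π)))·exp(−(5.0−6.0)²/(2·0.6²)) = 0.664904·exp(-1.38889) = 0.165795] × [0.532413] = 0.0882716
  f_4 = [(1/(0.6·√(2π)))·exp(−(5.0−6.4)²/(2·0.6²)) = 0.664904·exp(-2.72222) = 0.0437031] × [0.27335] = 0.0119463
Multiply by the mixture weights:
  π_1·f_1 = 0.26 × 9.93366e-09 = 2.58275e-09
  π_2·f_2 = 0.29 × 0.000280949 = 8.14752e-05
  π_3·f_3 = 0.22 × 0.0882716 = 0.0194198
  π_4·f_4 = 0.23 × 0.0119463 = 0.00274764
Normaliser: 2.58275e-09 + 8.14752e-05 + 0.0194198 + 0.00274764 = 0.0222489
So the posterior for Class 4 is 0.00274764 / 0.0222489 ≈ 0.123.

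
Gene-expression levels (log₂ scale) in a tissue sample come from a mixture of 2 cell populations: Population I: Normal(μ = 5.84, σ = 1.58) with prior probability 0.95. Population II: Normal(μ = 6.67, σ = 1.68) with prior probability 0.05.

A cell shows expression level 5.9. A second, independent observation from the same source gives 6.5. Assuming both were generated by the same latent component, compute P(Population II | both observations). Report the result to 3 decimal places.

P(component k | x) = w_k·f_k(x) / marginal(x), where marginal(x) = Σ_j w_j·f_j(x).
Since both observations come from the same component, the likelihood for component k is f_k(x₁)·f_k(x₂).
  L_I = [(1/(1.58·√(2π)))·exp(−(5.9−5.84)²/(2·1.58²)) = 0.252495·exp(-0.00072) = 0.252313] × [0.2314] = 0.0583852
  L_II = [(1/(1.68·√(2π)))·exp(−(5.9−6.67)²/(2·1.68²)) = 0.237466·exp(-0.10503) = 0.213789] × [0.236253] = 0.0505082
Unnormalised posteriors:
  w_I·L_I = 0.95 × 0.0583852 = 0.0554659
  w_II·L_II = 0.05 × 0.0505082 = 0.00252541
Denominator: 0.0554659 + 0.00252541 = 0.0579913
P(Population II | x₁,x₂) ≈ 0.044

0.044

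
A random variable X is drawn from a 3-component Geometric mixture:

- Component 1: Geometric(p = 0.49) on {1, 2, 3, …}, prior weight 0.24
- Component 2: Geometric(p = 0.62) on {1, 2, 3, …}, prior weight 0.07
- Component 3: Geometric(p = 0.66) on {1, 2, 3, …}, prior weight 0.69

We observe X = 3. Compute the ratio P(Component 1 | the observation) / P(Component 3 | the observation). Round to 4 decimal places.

Since P(k|x) ∝ w_k f_k(x), the posterior odds are w_i f_i(x) / (w_j f_j(x)).
Geometric probabilities:
  p_1 = 0.49·(1−0.49)^2 = 0.49·0.2601 = 0.127449
  p_2 = 0.62·(1−0.62)^2 = 0.62·0.1444 = 0.089528
  p_3 = 0.66·(1−0.66)^2 = 0.66·0.1156 = 0.076296
Odds = (0.24/0.69) × (0.127449/0.076296) = 0.347826 × 1.67045 ≈ 0.5810

0.5810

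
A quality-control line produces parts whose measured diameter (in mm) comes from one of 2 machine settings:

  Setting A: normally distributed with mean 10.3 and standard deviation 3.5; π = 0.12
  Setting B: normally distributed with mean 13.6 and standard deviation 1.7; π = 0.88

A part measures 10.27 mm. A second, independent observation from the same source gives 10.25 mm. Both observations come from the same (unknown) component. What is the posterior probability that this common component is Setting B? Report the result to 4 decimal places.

Posterior ∝ prior × likelihood, so P(k | x) ∝ w_k f_k(x); normalise over all components.
Since both observations come from the same component, the likelihood for component k is f_k(x₁)·f_k(x₂).
  f_A = [(1/(3.5·√(2π)))·exp(−(10.27−10.3)²/(2·3.5²)) = 0.113984·exp(-0.00004) = 0.113979] × [0.113972] = 0.0129904
  f_B = [(1/(1.7·√(2π)))·exp(−(10.27−13.6)²/(2·1.7²)) = 0.234672·exp(-1.91849) = 0.0344564] × [0.0336691] = 0.00116011
Unnormalised posteriors:
  w_A·f_A = 0.12 × 0.0129904 = 0.00155885
  w_B·f_B = 0.88 × 0.00116011 = 0.0010209
Sum: 0.00155885 + 0.0010209 = 0.00257975
P(Setting B | x₁,x₂) = 0.0010209 / 0.00257975 ≈ 0.3957

0.3957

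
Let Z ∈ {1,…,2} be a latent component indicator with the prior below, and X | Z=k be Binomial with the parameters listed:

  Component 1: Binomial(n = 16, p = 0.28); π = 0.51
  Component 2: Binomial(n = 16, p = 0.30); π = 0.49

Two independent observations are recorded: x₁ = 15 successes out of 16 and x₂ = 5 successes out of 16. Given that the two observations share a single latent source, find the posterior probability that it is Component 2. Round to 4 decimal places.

The responsibility of component k is π_k f_k(x) divided by Σ_j π_j f_j(x).
Since both observations come from the same component, the likelihood for component k is f_k(x₁)·f_k(x₂).
  f_1 = [C(16,15)·0.28^15·0.72^1 = 16·5.09766e-09·0.72 = 5.8725e-08] × [0.202642] = 1.19002e-08
  f_2 = [C(16,15)·0.30^15·0.70^1 = 16·1.43489e-08·0.7 = 1.60708e-07] × [0.209878] = 3.37291e-08
Prior × likelihood for each component:
  π_1·f_1 = 0.51 × 1.19002e-08 = 6.06909e-09
  π_2·f_2 = 0.49 × 3.37291e-08 = 1.65272e-08
Sum: 6.06909e-09 + 1.65272e-08 = 2.25963e-08
Responsibility of Component 2: 1.65272e-08 / 2.25963e-08 ≈ 0.7314

0.7314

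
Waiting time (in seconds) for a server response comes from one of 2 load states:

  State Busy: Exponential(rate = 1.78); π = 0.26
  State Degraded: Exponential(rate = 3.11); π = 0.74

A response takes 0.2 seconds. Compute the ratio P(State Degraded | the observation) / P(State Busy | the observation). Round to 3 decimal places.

Only the two components matter; the odds are (π_i f_i(x)) / (π_j f_j(x)).
Exponential densities:
  L_Busy = 1.78·e^(−1.78·0.2) = 1.78·e^(−0.3560) = 1.24684
  L_Degraded = 3.11·e^(−3.11·0.2) = 3.11·e^(−0.6220) = 1.66966
Odds = (0.74/0.26) × (1.66966/1.24684) = 2.84615 × 1.33912 ≈ 3.811

3.811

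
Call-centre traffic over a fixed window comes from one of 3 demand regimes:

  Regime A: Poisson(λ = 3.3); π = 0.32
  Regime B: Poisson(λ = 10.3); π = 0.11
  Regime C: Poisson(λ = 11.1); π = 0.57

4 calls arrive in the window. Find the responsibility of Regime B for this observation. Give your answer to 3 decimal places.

Apply Bayes' rule: the posterior for each component is proportional to its prior times its likelihood at x.
Poisson probabilities:
  L_A = 0.182252
  L_B = 0.0157726
  L_C = 0.00955899
Weight by the priors:
  π_A·L_A = 0.32 × 0.182252 = 0.0583207
  π_B·L_B = 0.11 × 0.0157726 = 0.00173499
  π_C·L_C = 0.57 × 0.00955899 = 0.00544862
Evidence: 0.0583207 + 0.00173499 + 0.00544862 = 0.0655043
Responsibility of Regime B: 0.00173499 / 0.0655043 ≈ 0.026

0.026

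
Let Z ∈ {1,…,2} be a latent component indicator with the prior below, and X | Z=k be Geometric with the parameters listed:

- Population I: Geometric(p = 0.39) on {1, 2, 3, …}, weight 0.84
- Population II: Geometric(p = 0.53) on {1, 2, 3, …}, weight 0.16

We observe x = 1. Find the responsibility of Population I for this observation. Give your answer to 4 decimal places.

0.7944

Apply Bayes' rule: the posterior for each component is proportional to its prior times its likelihood at x.
Component likelihoods at x = 1:
  L_I = 0.39·(1−0.39)^0 = 0.39·1 = 0.39
  L_II = 0.53·(1−0.53)^0 = 0.53·1 = 0.53
Multiply by the mixture weights:
  w_I·L_I = 0.84 × 0.39 = 0.3276
  w_II·L_II = 0.16 × 0.53 = 0.0848
Marginal: 0.3276 + 0.0848 = 0.4124
P(Population I | 1) ≈ 0.7944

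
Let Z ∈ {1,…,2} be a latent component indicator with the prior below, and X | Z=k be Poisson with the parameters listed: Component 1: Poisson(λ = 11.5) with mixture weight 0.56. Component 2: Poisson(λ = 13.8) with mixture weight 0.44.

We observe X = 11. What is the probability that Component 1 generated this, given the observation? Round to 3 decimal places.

0.631

The responsibility of component k is P(Z=k) f_k(x) divided by Σ_j P(Z=j) f_j(x).
Poisson probabilities:
  f_1 = e^(−11.5)·11.5^11/11! = 0.118068
  f_2 = e^(−13.8)·13.8^11/11! = 0.0879529
Multiply by the mixture weights:
  P(Z=1)·f_1 = 0.56 × 0.118068 = 0.0661184
  P(Z=2)·f_2 = 0.44 × 0.0879529 = 0.0386993
Denominator: 0.0661184 + 0.0386993 = 0.104818
So the posterior for Component 1 is 0.0661184 / 0.104818 ≈ 0.631.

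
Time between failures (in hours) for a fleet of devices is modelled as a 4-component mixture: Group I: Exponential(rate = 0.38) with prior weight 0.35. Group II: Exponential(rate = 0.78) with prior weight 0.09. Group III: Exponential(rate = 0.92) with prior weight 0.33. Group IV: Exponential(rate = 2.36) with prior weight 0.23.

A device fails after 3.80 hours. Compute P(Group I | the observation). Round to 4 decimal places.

0.7088

P(component k | x) = π_k·f_k(x) / marginal(x), where marginal(x) = Σ_j π_j·f_j(x).
Component likelihoods at x = 3.80 hours:
  f_I = 0.0896731
  f_II = 0.0402574
  f_III = 0.0278929
  f_IV = 0.000300718
Unnormalised posteriors:
  π_I·f_I = 0.35 × 0.0896731 = 0.0313856
  π_II·f_II = 0.09 × 0.0402574 = 0.00362317
  π_III·f_III = 0.33 × 0.0278929 = 0.00920467
  π_IV·f_IV = 0.23 × 0.000300718 = 6.91651e-05
Evidence: 0.0313856 + 0.00362317 + 0.00920467 + 6.91651e-05 = 0.0442826
So the posterior for Group I is 0.0313856 / 0.0442826 ≈ 0.7088.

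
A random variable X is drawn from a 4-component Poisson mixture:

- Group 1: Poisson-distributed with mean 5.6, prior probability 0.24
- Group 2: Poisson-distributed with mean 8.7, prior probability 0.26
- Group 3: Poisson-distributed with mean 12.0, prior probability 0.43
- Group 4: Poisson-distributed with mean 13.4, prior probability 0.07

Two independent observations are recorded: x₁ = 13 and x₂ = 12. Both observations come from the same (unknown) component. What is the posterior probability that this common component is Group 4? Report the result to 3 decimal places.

Posterior ∝ prior × likelihood, so P(k | x) ∝ π_k f_k(x); normalise over all components.
Since both observations come from the same component, the likelihood for component k is f_k(x₁)·f_k(x₂).
  f_1 = [e^(−5.6)·5.6^13/13! = 0.00316311] × [0.00734294] = 2.32266e-05
  f_2 = [e^(−8.7)·8.7^13/13! = 0.0437631] × [0.0653931] = 0.00286181
  f_3 = [e^(−12.0)·12.0^13/13! = 0.10557] × [0.114368] = 0.0120739
  f_4 = [e^(−13.4)·13.4^13/13! = 0.109279] × [0.106017] = 0.0115854
Prior × likelihood for each component:
  π_1·f_1 = 0.24 × 2.32266e-05 = 5.57438e-06
  π_2·f_2 = 0.26 × 0.00286181 = 0.000744069
  π_3·f_3 = 0.43 × 0.0120739 = 0.00519176
  π_4·f_4 = 0.07 × 0.0115854 = 0.000810977
Marginal: 5.57438e-06 + 0.000744069 + 0.00519176 + 0.000810977 = 0.00675238
So the posterior for Group 4 is 0.000810977 / 0.00675238 ≈ 0.120.

0.120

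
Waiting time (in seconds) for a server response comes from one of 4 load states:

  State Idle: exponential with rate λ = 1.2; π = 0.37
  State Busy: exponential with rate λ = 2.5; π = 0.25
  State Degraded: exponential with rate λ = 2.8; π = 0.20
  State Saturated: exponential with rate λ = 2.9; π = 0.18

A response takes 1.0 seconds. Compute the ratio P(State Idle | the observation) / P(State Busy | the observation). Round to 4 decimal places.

Only the two components matter; the odds are (π_i f_i(x)) / (π_j f_j(x)).
Evaluate each component's likelihood at the observed value:
  L_Idle = 1.2·e^(−1.2·1.0) = 1.2·e^(−1.2000) = 0.361433
  L_Busy = 2.5·e^(−2.5·1.0) = 2.5·e^(−2.5000) = 0.205212
  L_Degraded = 2.8·e^(−2.8·1.0) = 2.8·e^(−2.8000) = 0.170268
  L_Saturated = 2.9·e^(−2.9·1.0) = 2.9·e^(−2.9000) = 0.159567
Posterior odds = (π_Idle·L_Idle) / (π_Busy·L_Busy) = (0.37·0.361433) / (0.25·0.205212) = 0.13373 / 0.0513031 ≈ 2.6067

2.6067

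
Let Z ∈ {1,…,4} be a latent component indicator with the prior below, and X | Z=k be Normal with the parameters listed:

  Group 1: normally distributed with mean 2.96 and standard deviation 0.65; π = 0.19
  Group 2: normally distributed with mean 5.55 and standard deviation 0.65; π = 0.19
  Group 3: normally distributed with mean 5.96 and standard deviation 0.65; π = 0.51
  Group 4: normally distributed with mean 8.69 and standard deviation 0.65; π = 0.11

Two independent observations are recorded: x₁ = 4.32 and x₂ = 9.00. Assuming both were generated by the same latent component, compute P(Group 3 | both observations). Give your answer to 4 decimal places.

By Bayes' theorem, P(k | x) = P(Z=k) f_k(x) / Σ_j P(Z=j) f_j(x).
Since both observations come from the same component, the likelihood for component k is f_k(x₁)·f_k(x₂).
  p_1 = [(1/(0.65·√(2π)))·exp(−(4.32−2.96)²/(2·0.65²)) = 0.613757·exp(-2.18888) = 0.068767] × [1.09141e-19] = 7.5053e-21
  p_2 = [(1/(0.65·√(2π)))·exp(−(4.32−5.55)²/(2·0.65²)) = 0.613757·exp(-1.79041) = 0.102431] × [4.68395e-07] = 4.7978e-08
  p_3 = [(1/(0.65·√(2π)))·exp(−(4.32−5.96)²/(2·0.65²)) = 0.613757·exp(-3.18296) = 0.0254481] × [1.09195e-05] = 2.77881e-07
  p_4 = [(1/(0.65·√(2π)))·exp(−(4.32−8.69)²/(2·0.65²)) = 0.613757·exp(-22.59988) = 9.39708e-11] × [0.547779] = 5.14752e-11
Multiply by the mixture weights:
  P(Z=1)·p_1 = 0.19 × 7.5053e-21 = 1.42601e-21
  P(Z=2)·p_2 = 0.19 × 4.7978e-08 = 9.11581e-09
  P(Z=3)·p_3 = 0.51 × 2.77881e-07 = 1.41719e-07
  P(Z=4)·p_4 = 0.11 × 5.14752e-11 = 5.66227e-12
Sum: 1.42601e-21 + 9.11581e-09 + 1.41719e-07 + 5.66227e-12 = 1.50841e-07
P(Group 3 | data) = 1.41719e-07 / 1.50841e-07 ≈ 0.9395

0.9395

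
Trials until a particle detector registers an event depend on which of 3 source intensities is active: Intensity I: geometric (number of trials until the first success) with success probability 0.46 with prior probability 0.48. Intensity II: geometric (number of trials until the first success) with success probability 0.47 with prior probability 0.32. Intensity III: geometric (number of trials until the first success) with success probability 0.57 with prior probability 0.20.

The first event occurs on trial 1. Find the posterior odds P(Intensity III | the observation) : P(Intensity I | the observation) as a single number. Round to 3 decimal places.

Only the two components matter; the odds are (π_i f_i(x)) / (π_j f_j(x)).
Component likelihoods at x = 1:
  L_I = 0.46
  L_II = 0.47
  L_III = 0.57
Posterior odds = (π_III·L_III) / (π_I·L_I) = (0.20·0.57) / (0.48·0.46) = 0.114 / 0.2208 ≈ 0.516

0.516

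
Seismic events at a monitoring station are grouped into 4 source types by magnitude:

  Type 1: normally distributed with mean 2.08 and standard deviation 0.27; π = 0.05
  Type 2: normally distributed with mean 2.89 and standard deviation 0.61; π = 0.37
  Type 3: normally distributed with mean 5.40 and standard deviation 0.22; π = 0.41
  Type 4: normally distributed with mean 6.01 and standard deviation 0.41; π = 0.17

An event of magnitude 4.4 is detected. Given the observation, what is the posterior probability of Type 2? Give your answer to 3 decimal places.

0.991

By Bayes' theorem, P(k | x) = P(Z=k) f_k(x) / Σ_j P(Z=j) f_j(x).
Component likelihoods at x = 4.4:
  p_1 = 1.37085e-16
  p_2 = 0.0305476
  p_3 = 5.91526e-05
  p_4 = 0.000436233
Weight by the priors:
  P(Z=1)·p_1 = 0.05 × 1.37085e-16 = 6.85426e-18
  P(Z=2)·p_2 = 0.37 × 0.0305476 = 0.0113026
  P(Z=3)·p_3 = 0.41 × 5.91526e-05 = 2.42526e-05
  P(Z=4)·p_4 = 0.17 × 0.000436233 = 7.41596e-05
Marginal: 6.85426e-18 + 0.0113026 + 2.42526e-05 + 7.41596e-05 = 0.011401
P(Type 2 | data) = 0.0113026 / 0.011401 ≈ 0.991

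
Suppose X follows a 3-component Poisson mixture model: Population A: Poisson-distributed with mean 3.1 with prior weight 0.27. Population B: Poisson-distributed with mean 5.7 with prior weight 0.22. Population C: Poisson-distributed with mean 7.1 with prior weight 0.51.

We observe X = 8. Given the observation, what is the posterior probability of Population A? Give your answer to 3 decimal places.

0.028

P(component k | x) = w_k·f_k(x) / marginal(x), where marginal(x) = Σ_j w_j·f_j(x).
Poisson probabilities:
  p_A = e^(−3.1)·3.1^8/8! = 0.00952928
  p_B = e^(−5.7)·5.7^8/8! = 0.0924698
  p_C = e^(−7.1)·7.1^8/8! = 0.132146
Multiply by the mixture weights:
  w_A·p_A = 0.27 × 0.00952928 = 0.00257291
  w_B·p_B = 0.22 × 0.0924698 = 0.0203433
  w_C·p_C = 0.51 × 0.132146 = 0.0673947
Denominator: 0.00257291 + 0.0203433 + 0.0673947 = 0.0903109
So the posterior for Population A is 0.00257291 / 0.0903109 ≈ 0.028.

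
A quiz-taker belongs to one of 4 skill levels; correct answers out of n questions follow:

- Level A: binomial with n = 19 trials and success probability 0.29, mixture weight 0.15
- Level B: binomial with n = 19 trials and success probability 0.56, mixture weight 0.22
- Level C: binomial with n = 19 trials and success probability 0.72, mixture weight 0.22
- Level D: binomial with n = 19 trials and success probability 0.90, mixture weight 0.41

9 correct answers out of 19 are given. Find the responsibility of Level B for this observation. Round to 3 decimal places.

0.756

P(component k | x) = π_k·f_k(x) / marginal(x), where marginal(x) = Σ_j π_j·f_j(x).
Binomial probabilities:
  L_A = 0.0436249
  L_B = 0.136078
  L_C = 0.0142279
  L_D = 3.57891e-06
Weight by the priors:
  π_A·L_A = 0.15 × 0.0436249 = 0.00654373
  π_B·L_B = 0.22 × 0.136078 = 0.0299371
  π_C·L_C = 0.22 × 0.0142279 = 0.00313014
  π_D·L_D = 0.41 × 3.57891e-06 = 1.46735e-06
Normaliser: 0.00654373 + 0.0299371 + 0.00313014 + 1.46735e-06 = 0.0396125
So the posterior for Level B is 0.0299371 / 0.0396125 ≈ 0.756.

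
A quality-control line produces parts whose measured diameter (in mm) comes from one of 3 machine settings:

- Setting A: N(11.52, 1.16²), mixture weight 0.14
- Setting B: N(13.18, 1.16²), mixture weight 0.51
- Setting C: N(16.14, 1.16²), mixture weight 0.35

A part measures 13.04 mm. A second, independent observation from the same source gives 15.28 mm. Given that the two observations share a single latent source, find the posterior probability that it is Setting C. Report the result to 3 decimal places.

0.070

Posterior ∝ prior × likelihood, so P(k | x) ∝ π_k f_k(x); normalise over all components.
Since both observations come from the same component, the likelihood for component k is f_k(x₁)·f_k(x₂).
  f_A = [(1/(1.16·√(2π)))·exp(−(13.04−11.52)²/(2·1.16²)) = 0.343916·exp(-0.85850) = 0.14575] × [0.00179881] = 0.000262178
  f_B = [(1/(1.16·√(2π)))·exp(−(13.04−13.18)²/(2·1.16²)) = 0.343916·exp(-0.00728) = 0.34142] × [0.0668013] = 0.0228073
  f_C = [(1/(1.16·√(2π)))·exp(−(13.04−16.14)²/(2·1.16²)) = 0.343916·exp(-3.57090) = 0.00967455] × [0.261275] = 0.00252772
Prior × likelihood for each component:
  π_A·f_A = 0.14 × 0.000262178 = 3.67049e-05
  π_B·f_B = 0.51 × 0.0228073 = 0.0116317
  π_C·f_C = 0.35 × 0.00252772 = 0.000884703
Marginal: 3.67049e-05 + 0.0116317 + 0.000884703 = 0.0125531
Responsibility of Setting C: 0.000884703 / 0.0125531 ≈ 0.070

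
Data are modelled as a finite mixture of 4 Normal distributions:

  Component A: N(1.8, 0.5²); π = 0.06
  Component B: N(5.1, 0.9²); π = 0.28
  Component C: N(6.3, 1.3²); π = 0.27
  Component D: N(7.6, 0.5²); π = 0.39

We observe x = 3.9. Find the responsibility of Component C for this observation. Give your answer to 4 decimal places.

By Bayes' theorem, P(k | x) = w_k f_k(x) / Σ_j w_j f_j(x).
Component likelihoods at x = 3.9:
  L_A = (1/(0.5·√(2π)))·exp(−(3.9−1.8)²/(2·0.5²)) = 0.797885·exp(-8.82000) = 0.000117886
  L_B = (1/(0.9·√(2π)))·exp(−(3.9−5.1)²/(2·0.9²)) = 0.443269·exp(-0.88889) = 0.182233
  L_C = (1/(1.3·√(2π)))·exp(−(3.9−6.3)²/(2·1.3²)) = 0.306879·exp(-1.70414) = 0.05583
  L_D = (1/(0.5·√(2π)))·exp(−(3.9−7.6)²/(2·0.5²)) = 0.797885·exp(-27.38000) = 1.02555e-12
Unnormalised posteriors:
  w_A·L_A = 0.06 × 0.000117886 = 7.07317e-06
  w_B·L_B = 0.28 × 0.182233 = 0.0510254
  w_C·L_C = 0.27 × 0.05583 = 0.0150741
  w_D·L_D = 0.39 × 1.02555e-12 = 3.99965e-13
Marginal: 7.07317e-06 + 0.0510254 + 0.0150741 + 3.99965e-13 = 0.0661065
P(Component C | x) = 0.0150741 / 0.0661065 ≈ 0.2280

0.2280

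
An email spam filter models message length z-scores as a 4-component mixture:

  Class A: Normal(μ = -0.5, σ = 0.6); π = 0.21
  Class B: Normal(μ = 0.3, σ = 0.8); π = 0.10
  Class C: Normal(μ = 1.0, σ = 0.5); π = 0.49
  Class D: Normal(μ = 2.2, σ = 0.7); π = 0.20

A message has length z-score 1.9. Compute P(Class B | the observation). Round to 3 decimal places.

The responsibility of component k is π_k f_k(x) divided by Σ_j π_j f_j(x).
Normal densities:
  p_A = (1/(0.6·√(2π)))·exp(−(1.9−-0.5)²/(2·0.6²)) = 0.664904·exp(-8.00000) = 0.00022305
  p_B = (1/(0.8·√(2π)))·exp(−(1.9−0.3)²/(2·0.8²)) = 0.498678·exp(-2.00000) = 0.0674887
  p_C = (1/(0.5·√(2π)))·exp(−(1.9−1.0)²/(2·0.5²)) = 0.797885·exp(-1.62000) = 0.1579
  p_D = (1/(0.7·√(2π)))·exp(−(1.9−2.2)²/(2·0.7²)) = 0.569918·exp(-0.09184) = 0.51991
Unnormalised posteriors:
  π_A·p_A = 0.21 × 0.00022305 = 4.68406e-05
  π_B·p_B = 0.10 × 0.0674887 = 0.00674887
  π_C·p_C = 0.49 × 0.1579 = 0.0773712
  π_D·p_D = 0.20 × 0.51991 = 0.103982
Sum: 4.68406e-05 + 0.00674887 + 0.0773712 + 0.103982 = 0.188149
Responsibility of Class B: 0.00674887 / 0.188149 ≈ 0.036

0.036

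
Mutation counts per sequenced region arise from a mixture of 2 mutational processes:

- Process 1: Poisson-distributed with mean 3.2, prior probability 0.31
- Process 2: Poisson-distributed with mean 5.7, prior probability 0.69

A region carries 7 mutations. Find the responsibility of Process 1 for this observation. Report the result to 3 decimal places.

Apply Bayes' rule: the posterior for each component is proportional to its prior times its likelihood at x.
Poisson probabilities:
  p_1 = 0.0277893
  p_2 = 0.129782
Unnormalised posteriors:
  π_1·p_1 = 0.31 × 0.0277893 = 0.00861467
  π_2·p_2 = 0.69 × 0.129782 = 0.0895497
Sum: 0.00861467 + 0.0895497 = 0.0981643
Responsibility of Process 1: 0.00861467 / 0.0981643 ≈ 0.088

0.088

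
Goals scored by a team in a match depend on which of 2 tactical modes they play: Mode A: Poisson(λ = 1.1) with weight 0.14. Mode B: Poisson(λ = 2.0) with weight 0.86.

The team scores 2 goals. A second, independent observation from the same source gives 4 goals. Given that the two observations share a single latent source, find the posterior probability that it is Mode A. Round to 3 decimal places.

0.027

The responsibility of component k is w_k f_k(x) divided by Σ_j w_j f_j(x).
Since both observations come from the same component, the likelihood for component k is f_k(x₁)·f_k(x₂).
  p_A = [0.201387] × [0.0203065] = 0.00408947
  p_B = [0.270671] × [0.0902235] = 0.0244209
Prior × likelihood for each component:
  w_A·p_A = 0.14 × 0.00408947 = 0.000572526
  w_B·p_B = 0.86 × 0.0244209 = 0.0210019
Evidence: 0.000572526 + 0.0210019 = 0.0215745
P(Mode A | x₁,x₂) ≈ 0.027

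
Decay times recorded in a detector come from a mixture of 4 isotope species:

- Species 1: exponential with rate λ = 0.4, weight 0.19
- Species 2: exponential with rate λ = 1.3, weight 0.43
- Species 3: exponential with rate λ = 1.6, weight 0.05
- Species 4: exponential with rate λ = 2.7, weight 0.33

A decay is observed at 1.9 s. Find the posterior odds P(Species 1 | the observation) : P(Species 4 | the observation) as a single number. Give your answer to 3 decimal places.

Only the two components matter; the odds are (π_i f_i(x)) / (π_j f_j(x)).
Exponential densities:
  f_1 = 0.4·e^(−0.4·1.9) = 0.4·e^(−0.7600) = 0.187067
  f_2 = 1.3·e^(−1.3·1.9) = 1.3·e^(−2.4700) = 0.10996
  f_3 = 1.6·e^(−1.6·1.9) = 1.6·e^(−3.0400) = 0.0765358
  f_4 = 2.7·e^(−2.7·1.9) = 2.7·e^(−5.1300) = 0.0159747
Odds = (0.19/0.33) × (0.187067/0.0159747) = 0.575758 × 11.7102 ≈ 6.742

6.742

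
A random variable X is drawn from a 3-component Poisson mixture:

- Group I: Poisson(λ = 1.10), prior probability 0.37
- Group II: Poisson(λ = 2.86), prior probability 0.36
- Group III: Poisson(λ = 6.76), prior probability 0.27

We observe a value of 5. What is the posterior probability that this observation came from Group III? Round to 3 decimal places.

Apply Bayes' rule: the posterior for each component is proportional to its prior times its likelihood at x.
Evaluate each component's likelihood at the observed value:
  f_I = 0.00446744
  f_II = 0.0913202
  f_III = 0.136371
Unnormalised posteriors:
  P(Z=I)·f_I = 0.37 × 0.00446744 = 0.00165295
  P(Z=II)·f_II = 0.36 × 0.0913202 = 0.0328753
  P(Z=III)·f_III = 0.27 × 0.136371 = 0.0368201
Denominator: 0.00165295 + 0.0328753 + 0.0368201 = 0.0713483
Responsibility of Group III: 0.0368201 / 0.0713483 ≈ 0.516

0.516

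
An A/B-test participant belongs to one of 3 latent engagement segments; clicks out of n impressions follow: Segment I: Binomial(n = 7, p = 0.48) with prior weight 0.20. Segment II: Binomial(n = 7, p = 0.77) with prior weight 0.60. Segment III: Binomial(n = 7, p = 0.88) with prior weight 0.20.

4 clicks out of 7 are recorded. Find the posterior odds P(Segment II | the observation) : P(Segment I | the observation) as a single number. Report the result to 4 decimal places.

Only the two components matter; the odds are (w_i f_i(x)) / (w_j f_j(x)).
Binomial probabilities:
  f_I = C(7,4)·0.48^4·0.52^3 = 35·0.0530842·0.140608 = 0.261242
  f_II = C(7,4)·0.77^4·0.23^3 = 35·0.35153·0.012167 = 0.149697
  f_III = C(7,4)·0.88^4·0.12^3 = 35·0.599695·0.001728 = 0.0362696
Posterior odds = (w_II·f_II) / (w_I·f_I) = (0.60·0.149697) / (0.20·0.261242) = 0.0898185 / 0.0522484 ≈ 1.7191

1.7191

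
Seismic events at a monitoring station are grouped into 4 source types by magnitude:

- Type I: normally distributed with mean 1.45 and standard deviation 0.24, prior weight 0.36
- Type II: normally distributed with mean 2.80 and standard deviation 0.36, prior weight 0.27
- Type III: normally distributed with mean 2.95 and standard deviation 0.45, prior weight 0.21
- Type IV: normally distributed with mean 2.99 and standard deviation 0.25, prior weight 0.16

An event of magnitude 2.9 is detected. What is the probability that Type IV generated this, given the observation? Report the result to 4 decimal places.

The responsibility of component k is π_k f_k(x) divided by Σ_j π_j f_j(x).
Component likelihoods at x = 2.9:
  L_I = (1/(0.24·√(2π)))·exp(−(2.9−1.45)²/(2·0.24²)) = 1.662260·exp(-18.25087) = 1.96992e-08
  L_II = (1/(0.36·√(2π)))·exp(−(2.9−2.80)²/(2·0.36²)) = 1.108173·exp(-0.03858) = 1.06623
  L_III = (1/(0.45·√(2π)))·exp(−(2.9−2.95)²/(2·0.45²)) = 0.886538·exp(-0.00617) = 0.881083
  L_IV = (1/(0.25·√(2π)))·exp(−(2.9−2.99)²/(2·0.25²)) = 1.595769·exp(-0.06480) = 1.49564
Weight by the priors:
  π_I·L_I = 0.36 × 1.96992e-08 = 7.09169e-09
  π_II·L_II = 0.27 × 1.06623 = 0.287883
  π_III·L_III = 0.21 × 0.881083 = 0.185027
  π_IV·L_IV = 0.16 × 1.49564 = 0.239303
Normaliser: 7.09169e-09 + 0.287883 + 0.185027 + 0.239303 = 0.712213
Responsibility of Type IV: 0.239303 / 0.712213 ≈ 0.3360

0.3360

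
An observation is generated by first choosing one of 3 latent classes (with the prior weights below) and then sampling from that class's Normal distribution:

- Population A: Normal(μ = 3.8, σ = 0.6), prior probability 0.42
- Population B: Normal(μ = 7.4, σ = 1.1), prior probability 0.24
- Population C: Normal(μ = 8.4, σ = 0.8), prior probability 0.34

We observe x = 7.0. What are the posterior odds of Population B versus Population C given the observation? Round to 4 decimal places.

2.2219

Only the two components matter; the odds are (π_i f_i(x)) / (π_j f_j(x)).
Evaluate each component's likelihood at the observed value:
  L_A = 4.42717e-07
  L_B = 0.339472
  L_C = 0.107847
0.0814732 / 0.0366679 ≈ 2.2219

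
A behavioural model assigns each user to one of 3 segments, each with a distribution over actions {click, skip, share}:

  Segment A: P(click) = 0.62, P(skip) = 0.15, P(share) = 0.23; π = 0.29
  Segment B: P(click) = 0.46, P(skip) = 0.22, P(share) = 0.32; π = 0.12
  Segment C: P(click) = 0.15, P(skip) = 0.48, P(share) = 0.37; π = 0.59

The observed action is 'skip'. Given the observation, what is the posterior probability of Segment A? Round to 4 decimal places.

Posterior ∝ prior × likelihood, so P(k | x) ∝ π_k f_k(x); normalise over all components.
Categorical probabilities:
  p_A = 0.15
  p_B = 0.22
  p_C = 0.48
Multiply by the mixture weights:
  π_A·p_A = 0.29 × 0.15 = 0.0435
  π_B·p_B = 0.12 × 0.22 = 0.0264
  π_C·p_C = 0.59 × 0.48 = 0.2832
Marginal: 0.0435 + 0.0264 + 0.2832 = 0.3531
So the posterior for Segment A is 0.0435 / 0.3531 ≈ 0.1232.

0.1232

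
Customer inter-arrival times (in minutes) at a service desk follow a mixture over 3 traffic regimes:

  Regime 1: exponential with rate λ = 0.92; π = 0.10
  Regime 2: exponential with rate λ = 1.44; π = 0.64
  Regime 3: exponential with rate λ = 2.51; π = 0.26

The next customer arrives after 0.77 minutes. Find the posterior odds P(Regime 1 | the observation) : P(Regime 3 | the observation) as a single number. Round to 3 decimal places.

Posterior odds = (P(Z=i) f_i(x)) / (P(Z=j) f_j(x)); the normalising sum cancels.
Evaluate each component's likelihood at the observed value:
  f_1 = 0.92·e^(−0.92·0.77) = 0.92·e^(−0.7084) = 0.453037
  f_2 = 1.44·e^(−1.44·0.77) = 1.44·e^(−1.1088) = 0.475135
  f_3 = 2.51·e^(−2.51·0.77) = 2.51·e^(−1.9327) = 0.36334
Posterior odds = (P(Z=1)·f_1) / (P(Z=3)·f_3) = (0.10·0.453037) / (0.26·0.36334) = 0.0453037 / 0.0944683 ≈ 0.480

0.480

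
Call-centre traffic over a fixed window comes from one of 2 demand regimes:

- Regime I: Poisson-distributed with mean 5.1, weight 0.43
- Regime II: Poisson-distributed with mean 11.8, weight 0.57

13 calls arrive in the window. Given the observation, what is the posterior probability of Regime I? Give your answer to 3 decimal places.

0.011

By Bayes' theorem, P(k | x) = π_k f_k(x) / Σ_j π_j f_j(x).
Component likelihoods at x = 13 calls:
  p_I = 0.00154607
  p_II = 0.103636
Weight by the priors:
  π_I·p_I = 0.43 × 0.00154607 = 0.000664812
  π_II·p_II = 0.57 × 0.103636 = 0.0590726
Denominator: 0.000664812 + 0.0590726 = 0.0597374
P(Regime I | 13 calls) ≈ 0.011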